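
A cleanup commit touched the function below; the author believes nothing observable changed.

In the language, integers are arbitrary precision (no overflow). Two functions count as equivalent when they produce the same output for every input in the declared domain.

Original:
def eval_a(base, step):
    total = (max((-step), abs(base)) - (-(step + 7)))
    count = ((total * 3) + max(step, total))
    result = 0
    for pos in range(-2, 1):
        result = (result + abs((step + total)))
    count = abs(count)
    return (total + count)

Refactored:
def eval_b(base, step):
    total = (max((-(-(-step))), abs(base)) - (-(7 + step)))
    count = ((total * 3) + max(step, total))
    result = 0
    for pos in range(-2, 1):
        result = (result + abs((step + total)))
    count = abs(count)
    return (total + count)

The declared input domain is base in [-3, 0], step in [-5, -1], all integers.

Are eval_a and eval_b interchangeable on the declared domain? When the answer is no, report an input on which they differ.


Reading the diff, among the changes: same computation, different form.
As a probe, take base=-1, step=-1: eval_a runs total := 7 | count := 28 | result := 0 | iter pos=-2: | result := 6 | iter pos=-1: | result := 12 | iter pos=0: | result := 18 | count := 28 | result 35; eval_b runs total := 7 | count := 28 | result := 0 | iter pos=-2: | result := 6 | iter pos=-1: | result := 12 | iter pos=0: | result := 18 | count := 28 | result 35; both end at 35.
Sweeping the whole domain (20 inputs) finds no disagreement.
verdict: equivalent


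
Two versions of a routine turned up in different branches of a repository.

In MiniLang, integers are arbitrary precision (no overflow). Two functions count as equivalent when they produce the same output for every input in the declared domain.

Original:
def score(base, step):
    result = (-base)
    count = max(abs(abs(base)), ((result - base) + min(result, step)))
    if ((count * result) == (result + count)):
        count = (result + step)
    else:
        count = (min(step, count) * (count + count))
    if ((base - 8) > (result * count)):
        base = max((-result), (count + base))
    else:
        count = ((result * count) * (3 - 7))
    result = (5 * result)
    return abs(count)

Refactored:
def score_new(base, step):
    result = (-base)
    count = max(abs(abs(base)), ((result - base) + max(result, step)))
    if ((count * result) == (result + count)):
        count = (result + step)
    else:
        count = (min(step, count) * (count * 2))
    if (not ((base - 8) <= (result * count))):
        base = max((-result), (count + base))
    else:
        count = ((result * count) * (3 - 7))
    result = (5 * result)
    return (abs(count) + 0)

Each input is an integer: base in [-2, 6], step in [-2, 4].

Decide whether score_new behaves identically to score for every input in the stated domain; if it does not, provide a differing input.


Take base=-2, step=-2.
score: result := 2 | count := 2 | ((count * result) == (result + count)): true | count := 0 | ((base - 8) > (result * count)): false | count := 0 | result := 10 | result 0
score_new: result := 2 | count := 6 | ((count * result) == (result + count)): false | count := -24 | (not ((base - 8) <= (result * count))): true | base := -2 | result := 10 | result 24
0 vs 24 — the two versions disagree here.
verdict: not equivalent; witness: base=-2, step=-2


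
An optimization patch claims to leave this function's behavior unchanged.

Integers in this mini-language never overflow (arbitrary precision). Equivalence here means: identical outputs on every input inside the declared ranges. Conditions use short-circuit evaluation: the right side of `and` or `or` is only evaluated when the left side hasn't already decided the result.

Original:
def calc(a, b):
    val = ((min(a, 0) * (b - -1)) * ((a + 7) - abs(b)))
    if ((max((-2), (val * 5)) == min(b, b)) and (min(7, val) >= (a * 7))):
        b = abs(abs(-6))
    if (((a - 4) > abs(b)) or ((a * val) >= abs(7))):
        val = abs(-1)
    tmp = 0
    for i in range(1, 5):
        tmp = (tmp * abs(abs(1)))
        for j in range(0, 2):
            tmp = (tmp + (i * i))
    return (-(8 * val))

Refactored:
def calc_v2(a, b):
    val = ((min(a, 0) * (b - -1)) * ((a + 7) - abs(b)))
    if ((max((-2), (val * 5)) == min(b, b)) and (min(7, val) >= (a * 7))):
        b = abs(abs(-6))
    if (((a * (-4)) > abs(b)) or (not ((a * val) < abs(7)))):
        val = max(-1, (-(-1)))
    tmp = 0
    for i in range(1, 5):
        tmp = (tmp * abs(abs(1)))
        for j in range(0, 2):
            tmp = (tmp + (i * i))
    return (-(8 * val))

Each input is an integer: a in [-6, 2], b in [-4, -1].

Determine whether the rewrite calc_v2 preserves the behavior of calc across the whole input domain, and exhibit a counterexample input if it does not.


Run the pair on a=-6, b=-1.
calc: val = 0; ((max((-2), (val * 5)) == min(b, b)) and (min(7, val) >= (a * 7))) -> false; (((a - 4) > abs(b)) or ((a * val) >= abs(7))) -> false; tmp = 0; [i=1]; tmp = 0; [j=0]; tmp = 1; [j=1]; tmp = 2; [i=2]; tmp = 2; [j=0]; tmp = 6; [j=1]; tmp = 10; [i=3]; tmp = 10; [j=0]; tmp = 19; [j=1]; tmp = 28; [i=4]; tmp = 28; [j=0]; tmp = 44; [j=1]; tmp = 60; return 0
calc_v2: val = 0; ((max((-2), (val * 5)) == min(b, b)) and (min(7, val) >= (a * 7))) -> false; (((a * (-4)) > abs(b)) or (not ((a * val) < abs(7)))) -> true; val = 1; tmp = 0; [i=1]; tmp = 0; [j=0]; tmp = 1; [j=1]; tmp = 2; [i=2]; tmp = 2; [j=0]; tmp = 6; [j=1]; tmp = 10; [i=3]; tmp = 10; [j=0]; tmp = 19; [j=1]; tmp = 28; [i=4]; tmp = 28; [j=0]; tmp = 44; [j=1]; tmp = 60; return -8
0 against -8: the behavior changed.
verdict: not equivalent; witness: a=-6, b=-1


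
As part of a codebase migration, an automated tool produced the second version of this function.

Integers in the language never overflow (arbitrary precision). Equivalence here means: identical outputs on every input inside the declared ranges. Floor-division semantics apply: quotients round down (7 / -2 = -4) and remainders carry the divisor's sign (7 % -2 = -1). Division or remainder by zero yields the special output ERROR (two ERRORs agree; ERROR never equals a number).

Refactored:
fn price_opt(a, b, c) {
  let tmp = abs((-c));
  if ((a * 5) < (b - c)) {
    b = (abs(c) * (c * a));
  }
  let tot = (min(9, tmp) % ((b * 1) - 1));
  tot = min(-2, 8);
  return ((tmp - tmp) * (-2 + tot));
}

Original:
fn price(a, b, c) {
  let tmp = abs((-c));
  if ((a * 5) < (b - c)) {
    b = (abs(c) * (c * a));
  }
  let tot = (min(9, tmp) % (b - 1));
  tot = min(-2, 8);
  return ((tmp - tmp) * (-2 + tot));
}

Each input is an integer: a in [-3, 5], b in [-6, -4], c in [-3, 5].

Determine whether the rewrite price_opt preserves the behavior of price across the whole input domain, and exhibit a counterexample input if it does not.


The two versions differ — the changes include arithmetic usage differs; and constant usage differs.
As a probe, take a=-2, b=-5, c=0: price runs tmp := 0 | ((a * 5) < (b - c)): true | b := 0 | tot := 0 | tot := -2 | result 0; price_opt runs tmp := 0 | ((a * 5) < (b - c)): true | b := 0 | tot := 0 | tot := -2 | result 0; both end at 0.
Every one of the 243 inputs gives matching results.
verdict: equivalent


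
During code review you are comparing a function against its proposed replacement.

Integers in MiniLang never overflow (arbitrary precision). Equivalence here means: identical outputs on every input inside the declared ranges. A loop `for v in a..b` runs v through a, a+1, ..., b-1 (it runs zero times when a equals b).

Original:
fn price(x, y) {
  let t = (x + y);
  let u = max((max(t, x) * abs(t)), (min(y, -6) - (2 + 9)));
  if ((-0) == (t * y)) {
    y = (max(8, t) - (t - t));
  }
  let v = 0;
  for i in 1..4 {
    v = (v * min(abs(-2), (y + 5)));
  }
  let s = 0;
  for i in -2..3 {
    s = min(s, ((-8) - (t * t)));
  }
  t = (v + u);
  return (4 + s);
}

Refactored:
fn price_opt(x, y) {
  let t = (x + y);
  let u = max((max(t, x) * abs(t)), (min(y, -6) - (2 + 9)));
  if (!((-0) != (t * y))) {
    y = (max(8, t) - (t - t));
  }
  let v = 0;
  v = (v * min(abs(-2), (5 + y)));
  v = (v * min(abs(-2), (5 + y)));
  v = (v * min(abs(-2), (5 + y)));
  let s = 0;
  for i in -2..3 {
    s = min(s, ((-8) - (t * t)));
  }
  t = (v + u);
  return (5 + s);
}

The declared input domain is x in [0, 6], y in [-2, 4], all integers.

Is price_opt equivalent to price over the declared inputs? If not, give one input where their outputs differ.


Consider the input x=0, y=-2.
price: t=-2, then u=0, then ((-0) == (t * y)) is false, then v=0, then (i=1), then v=0, then (i=2), then v=0, then (i=3), then v=0, then s=0, then (i=-2), then s=-12, then (i=-1), then s=-12, then (i=0), then s=-12, then (i=1), then s=-12, then (i=2), then s=-12, then t=0, then returns -8
price_opt: t=-2, then u=0, then (!((-0) != (t * y))) is false, then v=0, then v=0, then v=0, then v=0, then s=0, then (i=-2), then s=-12, then (i=-1), then s=-12, then (i=0), then s=-12, then (i=1), then s=-12, then (i=2), then s=-12, then t=0, then returns -7
-8 != -7, so the rewrite changes behavior.
verdict: not equivalent; witness: x=0, y=-2


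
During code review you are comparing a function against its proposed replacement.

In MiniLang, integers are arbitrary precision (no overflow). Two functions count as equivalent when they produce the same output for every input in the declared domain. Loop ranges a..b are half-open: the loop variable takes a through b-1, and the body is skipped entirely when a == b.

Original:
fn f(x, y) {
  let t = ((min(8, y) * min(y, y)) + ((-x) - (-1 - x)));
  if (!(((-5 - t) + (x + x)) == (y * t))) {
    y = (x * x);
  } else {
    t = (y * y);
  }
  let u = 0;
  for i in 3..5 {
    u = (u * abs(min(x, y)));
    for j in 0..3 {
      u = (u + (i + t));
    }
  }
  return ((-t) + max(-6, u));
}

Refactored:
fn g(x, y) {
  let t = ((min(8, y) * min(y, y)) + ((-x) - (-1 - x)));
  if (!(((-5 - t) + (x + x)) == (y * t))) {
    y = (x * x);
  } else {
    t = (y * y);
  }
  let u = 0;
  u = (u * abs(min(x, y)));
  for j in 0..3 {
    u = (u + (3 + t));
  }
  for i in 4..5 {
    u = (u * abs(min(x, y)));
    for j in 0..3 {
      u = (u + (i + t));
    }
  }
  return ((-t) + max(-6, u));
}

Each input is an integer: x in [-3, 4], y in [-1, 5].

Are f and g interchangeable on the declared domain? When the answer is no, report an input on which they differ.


Although loop structure differs, plus constant usage differs, plus arithmetic usage differs, plus statement counts differ, plus min/max/abs usage differs, 56/56 inputs agree.
verdict: equivalent


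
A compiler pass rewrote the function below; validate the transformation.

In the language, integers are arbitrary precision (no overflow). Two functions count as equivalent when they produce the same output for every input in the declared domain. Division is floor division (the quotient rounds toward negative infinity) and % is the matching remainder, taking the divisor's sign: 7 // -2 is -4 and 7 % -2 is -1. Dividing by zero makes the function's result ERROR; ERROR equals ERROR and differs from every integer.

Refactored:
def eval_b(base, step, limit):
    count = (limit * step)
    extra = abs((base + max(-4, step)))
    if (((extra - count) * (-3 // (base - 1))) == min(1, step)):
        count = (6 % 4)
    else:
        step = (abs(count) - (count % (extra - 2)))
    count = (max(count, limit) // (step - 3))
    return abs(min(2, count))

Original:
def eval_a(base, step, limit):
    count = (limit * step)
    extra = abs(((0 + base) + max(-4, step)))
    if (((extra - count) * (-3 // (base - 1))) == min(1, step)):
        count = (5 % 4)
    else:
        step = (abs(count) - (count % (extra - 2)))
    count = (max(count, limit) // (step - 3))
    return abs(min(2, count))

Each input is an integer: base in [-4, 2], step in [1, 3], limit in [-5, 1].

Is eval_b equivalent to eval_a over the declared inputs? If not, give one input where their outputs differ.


There is a counterexample at base=-1, step=2, limit=0: 1 on one side, 2 on the other.
eval_a: count = 0; extra = 1; (((extra - count) * (-3 // (base - 1))) == min(1, step)) -> true; count = 1; count = -1; return 1
eval_b: count = 0; extra = 1; (((extra - count) * (-3 // (base - 1))) == min(1, step)) -> true; count = 2; count = -2; return 2
verdict: not equivalent; witness: base=-1, step=2, limit=0


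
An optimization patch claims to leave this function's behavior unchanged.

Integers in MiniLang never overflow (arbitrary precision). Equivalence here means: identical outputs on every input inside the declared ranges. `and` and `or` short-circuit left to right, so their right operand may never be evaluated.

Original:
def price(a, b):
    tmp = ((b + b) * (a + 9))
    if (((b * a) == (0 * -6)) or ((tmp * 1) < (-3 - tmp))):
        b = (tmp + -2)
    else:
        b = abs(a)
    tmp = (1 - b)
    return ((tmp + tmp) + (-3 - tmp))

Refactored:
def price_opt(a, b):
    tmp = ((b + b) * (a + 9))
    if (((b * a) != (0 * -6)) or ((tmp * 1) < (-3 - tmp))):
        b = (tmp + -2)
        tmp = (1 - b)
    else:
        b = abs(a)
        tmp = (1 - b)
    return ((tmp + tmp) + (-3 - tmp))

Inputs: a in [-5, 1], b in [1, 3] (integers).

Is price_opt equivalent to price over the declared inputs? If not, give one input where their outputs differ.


Consider the input a=-5, b=1.
price: tmp = 8; (((b * a) == (0 * -6)) or ((tmp * 1) < (-3 - tmp))) -> false; b = 5; tmp = -4; return -7
price_opt: tmp = 8; (((b * a) != (0 * -6)) or ((tmp * 1) < (-3 - tmp))) -> true; b = 6; tmp = -5; return -8
-7 and -8 differ, so these are not the same function on this domain.
verdict: not equivalent; witness: a=-5, b=1


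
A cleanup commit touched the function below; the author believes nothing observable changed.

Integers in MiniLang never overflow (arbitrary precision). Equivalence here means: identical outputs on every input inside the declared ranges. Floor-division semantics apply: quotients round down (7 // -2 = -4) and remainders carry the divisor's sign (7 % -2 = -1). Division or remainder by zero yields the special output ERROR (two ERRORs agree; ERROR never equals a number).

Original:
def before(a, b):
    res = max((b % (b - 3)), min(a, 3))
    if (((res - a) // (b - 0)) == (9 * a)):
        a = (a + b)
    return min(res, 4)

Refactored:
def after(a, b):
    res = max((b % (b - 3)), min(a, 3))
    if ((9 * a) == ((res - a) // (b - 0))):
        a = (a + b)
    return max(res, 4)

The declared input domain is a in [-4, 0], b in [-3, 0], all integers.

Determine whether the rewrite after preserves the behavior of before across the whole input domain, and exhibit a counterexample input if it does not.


Not equivalent: a=-4, b=-3 separates them (-3 vs 4).
before: res := -3 | (((res - a) // (b - 0)) == (9 * a)): false | result -3
after: res := -3 | ((9 * a) == ((res - a) // (b - 0))): false | result 4
verdict: not equivalent; witness: a=-4, b=-3


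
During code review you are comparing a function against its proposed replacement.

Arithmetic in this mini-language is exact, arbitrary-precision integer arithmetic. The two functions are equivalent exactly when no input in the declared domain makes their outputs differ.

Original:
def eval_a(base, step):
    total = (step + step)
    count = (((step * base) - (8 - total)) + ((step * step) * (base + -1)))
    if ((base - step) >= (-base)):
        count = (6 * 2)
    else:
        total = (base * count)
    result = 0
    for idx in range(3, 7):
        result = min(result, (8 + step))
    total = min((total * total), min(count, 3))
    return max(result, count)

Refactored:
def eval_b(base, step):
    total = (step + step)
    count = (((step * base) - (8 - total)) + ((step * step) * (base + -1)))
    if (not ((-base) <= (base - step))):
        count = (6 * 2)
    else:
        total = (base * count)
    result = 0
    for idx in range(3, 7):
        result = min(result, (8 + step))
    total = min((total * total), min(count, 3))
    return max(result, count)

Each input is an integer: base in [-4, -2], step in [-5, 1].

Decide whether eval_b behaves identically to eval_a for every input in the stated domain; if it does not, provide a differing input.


Run the pair on base=-4, step=-5.
eval_a: total=-10, then count=-123, then ((base - step) >= (-base)) is false, then total=492, then result=0, then (idx=3), then result=0, then (idx=4), then result=0, then (idx=5), then result=0, then (idx=6), then result=0, then total=-123, then returns 0
eval_b: total=-10, then count=-123, then (not ((-base) <= (base - step))) is true, then count=12, then result=0, then (idx=3), then result=0, then (idx=4), then result=0, then (idx=5), then result=0, then (idx=6), then result=0, then total=3, then returns 12
0 and 12 differ, so these are not the same function on this domain.
verdict: not equivalent; witness: base=-4, step=-5


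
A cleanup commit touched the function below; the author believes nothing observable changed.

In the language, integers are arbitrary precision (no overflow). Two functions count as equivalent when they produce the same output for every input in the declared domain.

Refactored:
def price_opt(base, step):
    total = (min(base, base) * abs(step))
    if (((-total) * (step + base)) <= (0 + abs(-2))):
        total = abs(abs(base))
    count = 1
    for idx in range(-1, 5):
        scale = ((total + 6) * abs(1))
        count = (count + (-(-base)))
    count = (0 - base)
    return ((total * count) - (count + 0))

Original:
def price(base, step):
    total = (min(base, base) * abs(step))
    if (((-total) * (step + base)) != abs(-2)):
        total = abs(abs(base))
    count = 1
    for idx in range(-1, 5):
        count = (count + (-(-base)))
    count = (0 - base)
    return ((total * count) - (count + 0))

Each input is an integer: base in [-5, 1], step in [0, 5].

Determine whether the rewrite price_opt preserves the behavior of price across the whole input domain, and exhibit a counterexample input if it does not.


Take base=-4, step=5.
price: total=-20, then (((-total) * (step + base)) != abs(-2)) is true, then total=4, then count=1, then (idx=-1), then count=-3, then (idx=0), then count=-7, then (idx=1), then count=-11, then (idx=2), then count=-15, then (idx=3), then count=-19, then (idx=4), then count=-23, then count=4, then returns 12
price_opt: total=-20, then (((-total) * (step + base)) <= (0 + abs(-2))) is false, then count=1, then (idx=-1), then scale=-14, then count=-3, then (idx=0), then scale=-14, then count=-7, then (idx=1), then scale=-14, then count=-11, then (idx=2), then scale=-14, then count=-15, then (idx=3), then scale=-14, then count=-19, then (idx=4), then scale=-14, then count=-23, then count=4, then returns -84
12 vs -84 — the two versions disagree here.
verdict: not equivalent; witness: base=-4, step=5


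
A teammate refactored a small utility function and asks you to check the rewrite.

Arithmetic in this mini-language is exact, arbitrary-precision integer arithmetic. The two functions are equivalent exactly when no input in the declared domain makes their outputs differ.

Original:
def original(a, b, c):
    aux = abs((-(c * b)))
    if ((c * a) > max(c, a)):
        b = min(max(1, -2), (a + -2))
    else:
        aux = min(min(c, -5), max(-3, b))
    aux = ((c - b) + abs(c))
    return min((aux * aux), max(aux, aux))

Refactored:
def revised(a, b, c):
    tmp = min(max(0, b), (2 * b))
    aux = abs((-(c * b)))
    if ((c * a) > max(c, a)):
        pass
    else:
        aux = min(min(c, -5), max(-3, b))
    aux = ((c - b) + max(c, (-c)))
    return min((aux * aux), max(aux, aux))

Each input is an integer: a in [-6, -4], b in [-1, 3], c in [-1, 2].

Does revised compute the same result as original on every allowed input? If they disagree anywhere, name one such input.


There is a counterexample at a=-6, b=-1, c=-1: 8 on one side, 1 on the other.
original: aux = 1; ((c * a) > max(c, a)) -> true; b = -8; aux = 8; return 8
revised: tmp = -2; aux = 1; ((c * a) > max(c, a)) -> true; aux = 1; return 1
verdict: not equivalent; witness: a=-6, b=-1, c=-1


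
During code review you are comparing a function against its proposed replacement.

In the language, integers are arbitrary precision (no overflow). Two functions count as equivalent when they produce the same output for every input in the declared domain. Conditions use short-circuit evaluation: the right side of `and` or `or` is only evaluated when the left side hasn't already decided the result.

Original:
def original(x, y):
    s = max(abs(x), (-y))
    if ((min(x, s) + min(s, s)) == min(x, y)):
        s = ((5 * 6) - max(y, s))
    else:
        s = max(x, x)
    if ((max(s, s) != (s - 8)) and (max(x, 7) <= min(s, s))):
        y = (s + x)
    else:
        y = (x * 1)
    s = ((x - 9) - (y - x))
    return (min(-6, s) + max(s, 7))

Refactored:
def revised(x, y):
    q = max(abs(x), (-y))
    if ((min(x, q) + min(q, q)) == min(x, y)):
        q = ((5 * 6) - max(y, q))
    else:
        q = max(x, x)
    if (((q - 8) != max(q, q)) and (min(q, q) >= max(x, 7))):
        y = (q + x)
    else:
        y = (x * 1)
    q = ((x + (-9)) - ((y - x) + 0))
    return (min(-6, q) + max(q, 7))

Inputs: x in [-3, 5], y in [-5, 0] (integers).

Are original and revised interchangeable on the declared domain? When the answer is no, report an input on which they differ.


The two versions differ — the changes include arithmetic usage differs; local variable names differ; constant usage differs; comparison usage differs.
As a probe, take x=-1, y=-3: original runs s becomes 3; next ((min(x, s) + min(s, s)) == min(x, y)) evaluates to false; next s becomes -1; next ((max(s, s) != (s - 8)) and (max(x, 7) <= min(s, s))) evaluates to false; next y becomes -1; next s becomes -10; next final value -3; revised runs q becomes 3; next ((min(x, q) + min(q, q)) == min(x, y)) evaluates to false; next q becomes -1; next (((q - 8) != max(q, q)) and (min(q, q) >= max(x, 7))) evaluates to false; next y becomes -1; next q becomes -10; next final value -3; both end at -3.
Checked all 54 inputs in the declared domain: the outputs agree on every one.
verdict: equivalent


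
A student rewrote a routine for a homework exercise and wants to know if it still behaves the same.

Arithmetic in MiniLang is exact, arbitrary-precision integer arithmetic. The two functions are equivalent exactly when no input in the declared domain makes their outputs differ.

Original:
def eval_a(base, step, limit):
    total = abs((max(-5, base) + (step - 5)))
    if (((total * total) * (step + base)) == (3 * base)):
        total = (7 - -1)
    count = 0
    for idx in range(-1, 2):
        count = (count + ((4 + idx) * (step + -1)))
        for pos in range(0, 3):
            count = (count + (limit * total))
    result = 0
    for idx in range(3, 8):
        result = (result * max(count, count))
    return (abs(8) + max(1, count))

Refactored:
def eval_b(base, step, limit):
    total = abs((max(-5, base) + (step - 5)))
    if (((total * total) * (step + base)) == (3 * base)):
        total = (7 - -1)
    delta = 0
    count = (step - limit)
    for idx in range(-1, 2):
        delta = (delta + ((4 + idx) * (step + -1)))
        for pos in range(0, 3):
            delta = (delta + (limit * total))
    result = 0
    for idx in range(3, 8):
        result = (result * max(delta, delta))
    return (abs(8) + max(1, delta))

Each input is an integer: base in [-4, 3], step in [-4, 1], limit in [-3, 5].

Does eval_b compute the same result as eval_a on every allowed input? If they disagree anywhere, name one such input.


The two versions differ — the changes include local variable names differ, statement counts differ, arithmetic usage differs.
Tracing base=1, step=-4, limit=-3: eval_a: total := 8 | (((total * total) * (step + base)) == (3 * base)): false | count := 0 | iter idx=-1: | count := -15 | iter pos=0: | count := -39 | iter pos=1: | count := -63 | iter pos=2: | count := -87 | iter idx=0: | count := -107 | iter pos=0: | count := -131 | iter pos=1: | count := -155 | iter pos=2: | count := -179 | iter idx=1: | count := -204 | iter pos=0: | count := -228 | iter pos=1: | count := -252 | iter pos=2: | count := -276 | result := 0 | iter idx=3: | result := 0 | iter idx=4: | result := 0 | iter idx=5: | result := 0 | iter idx=6: | result := 0 | iter idx=7: | result := 0 | result 9 | eval_b: total := 8 | (((total * total) * (step + base)) == (3 * base)): false | delta := 0 | count := -1 | iter idx=-1: | delta := -15 | iter pos=0: | delta := -39 | iter pos=1: | delta := -63 | iter pos=2: | delta := -87 | iter idx=0: | delta := -107 | iter pos=0: | delta := -131 | iter pos=1: | delta := -155 | iter pos=2: | delta := -179 | iter idx=1: | delta := -204 | iter pos=0: | delta := -228 | iter pos=1: | delta := -252 | iter pos=2: | delta := -276 | result := 0 | iter idx=3: | result := 0 | iter idx=4: | result := 0 | iter idx=5: | result := 0 | iter idx=6: | result := 0 | iter idx=7: | result := 0 | result 9 — matching result 9.
Across all 432 domain points the two functions coincide.
verdict: equivalent


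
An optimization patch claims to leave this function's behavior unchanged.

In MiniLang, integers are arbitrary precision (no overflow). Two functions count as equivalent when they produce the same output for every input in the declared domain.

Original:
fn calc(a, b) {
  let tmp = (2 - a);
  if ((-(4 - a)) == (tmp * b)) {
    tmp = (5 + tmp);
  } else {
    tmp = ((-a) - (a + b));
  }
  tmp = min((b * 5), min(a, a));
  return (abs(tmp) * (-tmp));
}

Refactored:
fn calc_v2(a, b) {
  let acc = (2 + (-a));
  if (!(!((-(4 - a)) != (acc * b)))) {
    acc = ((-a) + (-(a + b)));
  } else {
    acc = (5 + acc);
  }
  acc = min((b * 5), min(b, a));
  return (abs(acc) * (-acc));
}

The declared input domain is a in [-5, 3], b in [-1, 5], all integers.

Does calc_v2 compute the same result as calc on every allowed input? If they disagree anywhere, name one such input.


Take a=2, b=1.
calc: tmp=0, then ((-(4 - a)) == (tmp * b)) is false, then tmp=-5, then tmp=2, then returns -4
calc_v2: acc=0, then (!(!((-(4 - a)) != (acc * b)))) is true, then acc=-5, then acc=1, then returns -1
-4 and -1 differ, so these are not the same function on this domain.
verdict: not equivalent; witness: a=2, b=1


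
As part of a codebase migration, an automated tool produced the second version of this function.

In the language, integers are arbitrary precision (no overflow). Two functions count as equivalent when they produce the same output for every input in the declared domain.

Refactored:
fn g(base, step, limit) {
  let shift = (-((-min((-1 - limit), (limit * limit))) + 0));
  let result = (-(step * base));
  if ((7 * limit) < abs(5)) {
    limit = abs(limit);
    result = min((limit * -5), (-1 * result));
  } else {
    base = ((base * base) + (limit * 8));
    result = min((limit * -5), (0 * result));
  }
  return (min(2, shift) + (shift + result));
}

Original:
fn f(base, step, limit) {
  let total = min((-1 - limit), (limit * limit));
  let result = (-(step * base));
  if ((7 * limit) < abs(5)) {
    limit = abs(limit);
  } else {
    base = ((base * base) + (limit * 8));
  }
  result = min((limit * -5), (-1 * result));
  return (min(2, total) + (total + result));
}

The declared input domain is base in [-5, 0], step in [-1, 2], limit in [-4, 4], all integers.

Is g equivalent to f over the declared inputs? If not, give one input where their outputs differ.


On input base=-5, step=2, limit=1, f returns -14 while g returns -9.
verdict: not equivalent; witness: base=-5, step=2, limit=1


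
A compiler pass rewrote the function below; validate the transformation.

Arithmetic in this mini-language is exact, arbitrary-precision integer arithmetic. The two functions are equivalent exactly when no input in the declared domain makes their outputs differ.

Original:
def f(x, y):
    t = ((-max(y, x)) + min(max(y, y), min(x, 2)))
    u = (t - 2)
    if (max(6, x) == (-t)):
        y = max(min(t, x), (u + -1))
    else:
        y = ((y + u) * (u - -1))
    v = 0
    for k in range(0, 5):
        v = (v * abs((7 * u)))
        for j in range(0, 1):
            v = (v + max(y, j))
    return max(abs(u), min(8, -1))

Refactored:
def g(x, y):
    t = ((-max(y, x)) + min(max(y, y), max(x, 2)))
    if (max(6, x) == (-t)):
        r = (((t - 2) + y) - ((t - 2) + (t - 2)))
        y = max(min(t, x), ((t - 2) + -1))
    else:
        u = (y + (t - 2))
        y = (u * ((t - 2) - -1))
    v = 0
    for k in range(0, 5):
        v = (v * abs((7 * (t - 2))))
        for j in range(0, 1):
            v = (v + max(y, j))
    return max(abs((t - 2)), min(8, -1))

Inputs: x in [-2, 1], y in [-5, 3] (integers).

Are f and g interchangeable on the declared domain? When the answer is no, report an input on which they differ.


Consider the input x=-2, y=-1.
f: t = -1; u = -3; (max(6, x) == (-t)) -> false; y = 8; v = 0; [k=0]; v = 0; [j=0]; v = 8; [k=1]; v = 168; [j=0]; v = 176; [k=2]; v = 3696; [j=0]; v = 3704; [k=3]; v = 77784; [j=0]; v = 77792; [k=4]; v = 1633632; [j=0]; v = 1633640; return 3
g: t = 0; (max(6, x) == (-t)) -> false; u = -3; y = 3; v = 0; [k=0]; v = 0; [j=0]; v = 3; [k=1]; v = 42; [j=0]; v = 45; [k=2]; v = 630; [j=0]; v = 633; [k=3]; v = 8862; [j=0]; v = 8865; [k=4]; v = 124110; [j=0]; v = 124113; return 2
3 vs 2 — the two versions disagree here.
verdict: not equivalent; witness: x=-2, y=-1


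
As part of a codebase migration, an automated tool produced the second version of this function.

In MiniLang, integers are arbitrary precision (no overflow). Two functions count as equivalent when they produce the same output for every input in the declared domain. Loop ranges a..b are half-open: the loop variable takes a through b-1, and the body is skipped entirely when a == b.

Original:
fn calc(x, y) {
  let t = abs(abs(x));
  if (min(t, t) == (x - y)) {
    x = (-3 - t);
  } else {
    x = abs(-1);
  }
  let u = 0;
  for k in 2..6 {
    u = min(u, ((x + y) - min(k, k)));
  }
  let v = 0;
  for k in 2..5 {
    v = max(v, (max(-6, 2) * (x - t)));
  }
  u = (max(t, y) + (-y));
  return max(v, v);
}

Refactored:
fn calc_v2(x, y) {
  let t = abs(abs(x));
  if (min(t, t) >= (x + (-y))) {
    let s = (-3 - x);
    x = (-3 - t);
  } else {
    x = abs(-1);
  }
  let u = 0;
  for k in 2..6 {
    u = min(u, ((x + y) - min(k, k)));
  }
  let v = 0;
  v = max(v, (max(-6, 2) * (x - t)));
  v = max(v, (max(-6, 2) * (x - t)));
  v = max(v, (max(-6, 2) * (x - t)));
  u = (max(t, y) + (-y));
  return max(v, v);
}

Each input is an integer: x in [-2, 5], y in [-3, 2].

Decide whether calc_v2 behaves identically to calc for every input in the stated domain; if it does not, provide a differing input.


Evaluate both at x=0, y=1.
calc: t=0, then (min(t, t) == (x - y)) is false, then x=1, then u=0, then (k=2), then u=0, then (k=3), then u=-1, then (k=4), then u=-2, then (k=5), then u=-3, then v=0, then (k=2), then v=2, then (k=3), then v=2, then (k=4), then v=2, then u=0, then returns 2
calc_v2: t=0, then (min(t, t) >= (x + (-y))) is true, then s=-3, then x=-3, then u=0, then (k=2), then u=-4, then (k=3), then u=-5, then (k=4), then u=-6, then (k=5), then u=-7, then v=0, then v=0, then v=0, then v=0, then u=0, then returns 0
2 != 0, so the rewrite changes behavior.
verdict: not equivalent; witness: x=0, y=1


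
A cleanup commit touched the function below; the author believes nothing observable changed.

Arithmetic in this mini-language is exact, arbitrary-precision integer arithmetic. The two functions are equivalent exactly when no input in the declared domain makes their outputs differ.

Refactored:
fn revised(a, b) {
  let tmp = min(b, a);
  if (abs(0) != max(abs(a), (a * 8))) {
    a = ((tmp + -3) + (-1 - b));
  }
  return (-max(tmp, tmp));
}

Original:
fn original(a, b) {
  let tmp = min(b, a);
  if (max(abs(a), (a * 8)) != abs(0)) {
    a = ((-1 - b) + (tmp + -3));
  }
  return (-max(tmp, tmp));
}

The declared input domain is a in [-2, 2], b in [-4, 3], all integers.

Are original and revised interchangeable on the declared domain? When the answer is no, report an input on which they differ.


Changes here: same computation, different form; the full 40-point sweep finds no disagreement.
verdict: equivalent


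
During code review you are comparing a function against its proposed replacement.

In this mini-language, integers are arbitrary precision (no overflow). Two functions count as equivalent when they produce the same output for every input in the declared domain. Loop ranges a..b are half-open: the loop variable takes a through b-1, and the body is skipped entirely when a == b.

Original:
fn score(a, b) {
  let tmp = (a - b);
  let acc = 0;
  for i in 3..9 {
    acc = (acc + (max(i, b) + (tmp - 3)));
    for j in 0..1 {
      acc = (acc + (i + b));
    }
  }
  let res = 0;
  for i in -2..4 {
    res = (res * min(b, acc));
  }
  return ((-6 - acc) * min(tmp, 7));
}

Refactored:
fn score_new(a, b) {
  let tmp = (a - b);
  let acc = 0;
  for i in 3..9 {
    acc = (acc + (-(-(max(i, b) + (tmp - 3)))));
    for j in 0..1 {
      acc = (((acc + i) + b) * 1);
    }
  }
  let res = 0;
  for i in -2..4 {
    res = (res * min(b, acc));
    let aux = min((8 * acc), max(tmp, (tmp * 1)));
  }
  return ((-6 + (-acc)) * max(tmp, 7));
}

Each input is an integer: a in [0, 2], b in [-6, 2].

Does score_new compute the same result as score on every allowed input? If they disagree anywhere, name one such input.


Take a=0, b=-6.
score: tmp = 6; acc = 0; [i=3]; acc = 6; [j=0]; acc = 3; [i=4]; acc = 10; [j=0]; acc = 8; [i=5]; acc = 16; [j=0]; acc = 15; [i=6]; acc = 24; [j=0]; acc = 24; [i=7]; acc = 34; [j=0]; acc = 35; [i=8]; acc = 46; [j=0]; acc = 48; res = 0; [i=-2]; res = 0; [i=-1]; res = 0; [i=0]; res = 0; [i=1]; res = 0; [i=2]; res = 0; [i=3]; res = 0; return -324
score_new: tmp = 6; acc = 0; [i=3]; acc = 6; [j=0]; acc = 3; [i=4]; acc = 10; [j=0]; acc = 8; [i=5]; acc = 16; [j=0]; acc = 15; [i=6]; acc = 24; [j=0]; acc = 24; [i=7]; acc = 34; [j=0]; acc = 35; [i=8]; acc = 46; [j=0]; acc = 48; res = 0; [i=-2]; res = 0; aux = 6; [i=-1]; res = 0; aux = 6; [i=0]; res = 0; aux = 6; [i=1]; res = 0; aux = 6; [i=2]; res = 0; aux = 6; [i=3]; res = 0; aux = 6; return -378
-324 != -378, so the rewrite changes behavior.
verdict: not equivalent; witness: a=0, b=-6


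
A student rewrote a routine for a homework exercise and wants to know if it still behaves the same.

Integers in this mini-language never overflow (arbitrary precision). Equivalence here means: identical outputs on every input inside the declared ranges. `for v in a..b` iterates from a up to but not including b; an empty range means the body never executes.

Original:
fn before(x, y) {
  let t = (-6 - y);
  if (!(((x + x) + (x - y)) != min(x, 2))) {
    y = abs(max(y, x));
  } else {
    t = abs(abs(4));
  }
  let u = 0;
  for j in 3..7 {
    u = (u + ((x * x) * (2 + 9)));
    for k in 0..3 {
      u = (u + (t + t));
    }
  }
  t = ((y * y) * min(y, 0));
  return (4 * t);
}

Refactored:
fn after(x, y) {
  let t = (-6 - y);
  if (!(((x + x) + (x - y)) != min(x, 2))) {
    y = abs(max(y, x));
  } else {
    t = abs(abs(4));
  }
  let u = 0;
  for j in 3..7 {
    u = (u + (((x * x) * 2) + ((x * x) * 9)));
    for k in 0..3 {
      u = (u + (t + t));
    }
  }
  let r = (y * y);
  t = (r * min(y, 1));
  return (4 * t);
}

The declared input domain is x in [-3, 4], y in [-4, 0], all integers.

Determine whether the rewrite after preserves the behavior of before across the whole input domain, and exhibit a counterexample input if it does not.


Try x=-2, y=-4.
before: t = -2; (!(((x + x) + (x - y)) != min(x, 2))) -> true; y = 2; u = 0; [j=3]; u = 44; [k=0]; u = 40; [k=1]; u = 36; [k=2]; u = 32; [j=4]; u = 76; [k=0]; u = 72; [k=1]; u = 68; [k=2]; u = 64; [j=5]; u = 108; [k=0]; u = 104; [k=1]; u = 100; [k=2]; u = 96; [j=6]; u = 140; [k=0]; u = 136; [k=1]; u = 132; [k=2]; u = 128; t = 0; return 0
after: t = -2; (!(((x + x) + (x - y)) != min(x, 2))) -> true; y = 2; u = 0; [j=3]; u = 44; [k=0]; u = 40; [k=1]; u = 36; [k=2]; u = 32; [j=4]; u = 76; [k=0]; u = 72; [k=1]; u = 68; [k=2]; u = 64; [j=5]; u = 108; [k=0]; u = 104; [k=1]; u = 100; [k=2]; u = 96; [j=6]; u = 140; [k=0]; u = 136; [k=1]; u = 132; [k=2]; u = 128; r = 4; t = 4; return 16
0 and 16 differ, so these are not the same function on this domain.
verdict: not equivalent; witness: x=-2, y=-4


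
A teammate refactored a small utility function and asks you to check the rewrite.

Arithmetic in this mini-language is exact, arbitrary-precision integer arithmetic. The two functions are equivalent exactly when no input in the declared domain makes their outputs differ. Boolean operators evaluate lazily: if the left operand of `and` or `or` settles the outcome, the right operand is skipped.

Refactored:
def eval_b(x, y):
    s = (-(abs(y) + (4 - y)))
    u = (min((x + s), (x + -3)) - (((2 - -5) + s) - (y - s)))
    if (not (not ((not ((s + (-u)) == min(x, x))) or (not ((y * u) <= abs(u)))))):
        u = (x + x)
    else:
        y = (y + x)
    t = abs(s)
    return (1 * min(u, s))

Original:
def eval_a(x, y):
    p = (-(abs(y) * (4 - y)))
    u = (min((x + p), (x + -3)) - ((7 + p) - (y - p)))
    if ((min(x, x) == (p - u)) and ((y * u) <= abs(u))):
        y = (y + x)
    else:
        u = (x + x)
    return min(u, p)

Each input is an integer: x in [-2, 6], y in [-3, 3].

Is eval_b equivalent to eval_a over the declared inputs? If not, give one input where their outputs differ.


Input x=-2, y=-3: -21 from eval_a versus -10 from eval_b.
verdict: not equivalent; witness: x=-2, y=-3


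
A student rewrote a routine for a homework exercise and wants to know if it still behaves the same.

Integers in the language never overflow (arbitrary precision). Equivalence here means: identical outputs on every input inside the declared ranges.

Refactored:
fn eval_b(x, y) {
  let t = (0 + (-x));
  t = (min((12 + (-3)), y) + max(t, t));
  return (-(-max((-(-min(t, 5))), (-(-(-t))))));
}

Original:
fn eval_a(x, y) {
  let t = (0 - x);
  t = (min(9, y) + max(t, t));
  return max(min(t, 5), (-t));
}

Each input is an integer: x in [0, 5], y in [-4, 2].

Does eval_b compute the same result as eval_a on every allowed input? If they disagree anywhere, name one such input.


Reading the diff, among the changes: arithmetic usage differs, plus constant usage differs.
Spot check at x=5, y=-2 — eval_a: t := -5 | t := -7 | result 7. eval_b: t := -5 | t := -7 | result 7. Both give 7.
Every one of the 42 inputs gives matching results.
verdict: equivalent


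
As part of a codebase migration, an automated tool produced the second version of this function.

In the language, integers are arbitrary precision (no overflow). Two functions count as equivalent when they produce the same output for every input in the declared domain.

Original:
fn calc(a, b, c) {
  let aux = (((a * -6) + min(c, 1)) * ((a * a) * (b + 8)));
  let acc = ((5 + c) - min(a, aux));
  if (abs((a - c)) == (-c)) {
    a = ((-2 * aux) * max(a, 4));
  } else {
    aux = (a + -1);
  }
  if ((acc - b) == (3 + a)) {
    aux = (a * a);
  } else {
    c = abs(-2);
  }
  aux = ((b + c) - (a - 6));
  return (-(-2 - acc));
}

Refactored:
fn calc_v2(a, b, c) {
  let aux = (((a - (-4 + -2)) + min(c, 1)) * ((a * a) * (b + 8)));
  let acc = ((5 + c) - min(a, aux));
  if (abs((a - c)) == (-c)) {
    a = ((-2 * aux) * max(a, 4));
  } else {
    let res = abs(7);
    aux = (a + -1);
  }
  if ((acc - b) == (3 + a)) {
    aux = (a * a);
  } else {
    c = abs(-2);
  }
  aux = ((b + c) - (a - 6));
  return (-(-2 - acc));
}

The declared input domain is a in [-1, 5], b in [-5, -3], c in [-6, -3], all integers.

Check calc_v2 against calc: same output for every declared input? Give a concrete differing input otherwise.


These are not equivalent — on a=-1, b=-5, c=-6 the outputs split (2 vs 4).
calc: aux := 0 | acc := 0 | (abs((a - c)) == (-c)): false | aux := -2 | ((acc - b) == (3 + a)): false | c := 2 | aux := 4 | result 2
calc_v2: aux := -3 | acc := 2 | (abs((a - c)) == (-c)): false | res := 7 | aux := -2 | ((acc - b) == (3 + a)): false | c := 2 | aux := 4 | result 4
verdict: not equivalent; witness: a=-1, b=-5, c=-6


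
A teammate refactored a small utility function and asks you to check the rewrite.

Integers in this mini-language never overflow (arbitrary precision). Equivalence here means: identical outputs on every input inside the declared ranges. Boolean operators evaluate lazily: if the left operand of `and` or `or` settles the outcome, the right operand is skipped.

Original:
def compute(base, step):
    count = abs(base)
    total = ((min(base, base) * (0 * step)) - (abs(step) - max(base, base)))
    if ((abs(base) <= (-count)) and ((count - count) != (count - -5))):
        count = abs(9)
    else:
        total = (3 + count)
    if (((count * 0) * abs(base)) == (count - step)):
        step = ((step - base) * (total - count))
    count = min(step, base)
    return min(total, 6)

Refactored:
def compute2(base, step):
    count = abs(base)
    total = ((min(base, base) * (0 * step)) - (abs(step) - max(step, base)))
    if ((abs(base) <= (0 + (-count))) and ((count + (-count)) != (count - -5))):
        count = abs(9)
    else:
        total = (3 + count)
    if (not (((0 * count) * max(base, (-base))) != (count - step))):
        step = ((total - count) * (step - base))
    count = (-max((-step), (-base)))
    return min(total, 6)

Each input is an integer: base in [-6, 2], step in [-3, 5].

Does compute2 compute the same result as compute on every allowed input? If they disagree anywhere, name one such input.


Try base=0, step=1.
compute: count = 0; total = -1; ((abs(base) <= (-count)) and ((count - count) != (count - -5))) -> true; count = 9; (((count * 0) * abs(base)) == (count - step)) -> false; count = 0; return -1
compute2: count = 0; total = 0; ((abs(base) <= (0 + (-count))) and ((count + (-count)) != (count - -5))) -> true; count = 9; (not (((0 * count) * max(base, (-base))) != (count - step))) -> false; count = 0; return 0
-1 != 0, so the rewrite changes behavior.
verdict: not equivalent; witness: base=0, step=1
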